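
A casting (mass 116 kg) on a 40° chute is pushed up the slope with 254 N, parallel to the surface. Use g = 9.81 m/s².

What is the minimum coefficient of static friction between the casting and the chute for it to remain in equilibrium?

μ_s,min ≈ 0.548

N = m g cos θ = 871.7 N.
Friction must make up the shortfall along the incline: f = m g sin θ − P = 731.5 − 254 = 477.5 N.
At the threshold f = μ_s N, so μ_s,min = 477.5/871.7 = 0.548.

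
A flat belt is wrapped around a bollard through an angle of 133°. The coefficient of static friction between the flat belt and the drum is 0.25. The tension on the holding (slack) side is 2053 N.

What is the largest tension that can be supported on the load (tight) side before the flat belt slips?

T_max ≈ 3670 N

At impending slip the capstan equation gives T₂/T₁ = e^{μβ} with β in radians.
β = 133° × π/180 = 2.321 rad.
e^{μβ} = e^{0.25×2.321} = 1.787.
T₂ = T₁ · e^{μβ} = 2053 × 1.787 = 3670 N.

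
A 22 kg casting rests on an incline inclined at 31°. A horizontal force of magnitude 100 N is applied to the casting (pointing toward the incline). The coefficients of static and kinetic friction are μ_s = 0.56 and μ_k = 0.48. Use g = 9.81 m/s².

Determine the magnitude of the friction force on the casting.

f ≈ 25.4 N (up the incline)

Normal direction: N = m g cos θ + P sin θ = 236.5 N.
Parallel to the incline: P cos θ − m g sin θ = 85.72 − 111.2 = -25.44 N; the friction needed to balance this is 25.44 N acting up the slope.
Maximum static friction: μ_s N = 0.56 × 236.5 = 132.4 N.
|f_req| = 25.44 ≤ 132.4 N → the casting is in equilibrium; friction equals the required value.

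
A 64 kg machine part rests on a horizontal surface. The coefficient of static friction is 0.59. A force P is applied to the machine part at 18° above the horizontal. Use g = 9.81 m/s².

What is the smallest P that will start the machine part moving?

N = m g − P sin α (the pull lifts the machine part).
At impending slip, P cos α = μ_s N = μ_s (m g − P sin α).
Solving: P (cos α + μ_s sin α) = μ_s m g → P = 0.59×628/(cos 18° + 0.59 sin 18°) = 370/1.133 = 327 N.

P ≈ 327 N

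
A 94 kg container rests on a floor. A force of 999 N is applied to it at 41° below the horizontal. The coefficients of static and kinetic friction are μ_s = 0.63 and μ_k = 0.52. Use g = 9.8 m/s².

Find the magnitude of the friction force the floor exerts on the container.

Vertical equilibrium gives N = m g + P sin α = 1577 N.
For equilibrium, f = P cos α = 999×cos 41° = 754 N.
μ_s N = 0.63 × 1577 = 993.3 N.
Since 754 N does not exceed the limit, the container stays at rest and f = 754 N.

f ≈ 754 N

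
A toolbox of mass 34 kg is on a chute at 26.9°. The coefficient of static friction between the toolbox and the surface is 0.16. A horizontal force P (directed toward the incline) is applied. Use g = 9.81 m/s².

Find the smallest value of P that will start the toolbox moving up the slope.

P ≈ 242 N

At impending motion up the slope, friction acts down-slope at its limit: f = μ_s N.
Perpendicular to the incline: N = m g cos θ + P sin θ.
Along the incline: P cos θ = m g sin θ + μ_s N = m g sin θ + μ_s (m g cos θ + P sin θ).
Solving, P (cos θ − μ_s sin θ) = m g (sin θ + μ_s cos θ), so P = 34×9.81×(sin 26.9° + 0.16 cos 26.9°)/(cos 26.9° − 0.16 sin 26.9°) = 334×0.5951/0.8194 = 242 N.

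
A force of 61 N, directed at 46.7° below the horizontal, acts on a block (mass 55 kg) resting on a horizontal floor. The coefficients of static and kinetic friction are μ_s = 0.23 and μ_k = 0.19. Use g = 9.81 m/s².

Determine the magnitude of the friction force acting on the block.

f ≈ 41.8 N

Vertical equilibrium gives N = m g + P sin α = 583.9 N.
Horizontally, friction must balance P cos α = 41.83 N.
μ_s N = 0.23 × 583.9 = 134.3 N.
Since 41.83 N does not exceed the limit, the block stays at rest and f = 41.8 N.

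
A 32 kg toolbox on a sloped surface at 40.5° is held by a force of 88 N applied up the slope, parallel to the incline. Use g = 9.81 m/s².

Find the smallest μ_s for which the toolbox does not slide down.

N = m g cos θ = 238.7 N.
Friction must make up the shortfall along the incline: f = m g sin θ − P = 203.9 − 88 = 115.9 N.
At the threshold f = μ_s N, so μ_s,min = 115.9/238.7 = 0.485.

μ_s,min ≈ 0.485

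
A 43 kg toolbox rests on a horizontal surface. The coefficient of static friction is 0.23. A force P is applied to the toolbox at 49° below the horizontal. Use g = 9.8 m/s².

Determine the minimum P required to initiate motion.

N = m g + P sin α (the push presses the toolbox into the horizontal surface).
At impending slip, P cos α = μ_s N = μ_s (m g + P sin α).
Solving: P (cos α − μ_s sin α) = μ_s m g → P = 0.23×421/(cos 49° − 0.23 sin 49°) = 96.9/0.4825 = 201 N.

P ≈ 201 N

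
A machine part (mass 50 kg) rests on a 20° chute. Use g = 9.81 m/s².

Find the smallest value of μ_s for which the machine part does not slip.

μ_s,min ≈ 0.364

At the slip threshold m g sin θ = μ_s m g cos θ, so μ_s,min = tan θ.
μ_s,min = tan 20° = 0.364.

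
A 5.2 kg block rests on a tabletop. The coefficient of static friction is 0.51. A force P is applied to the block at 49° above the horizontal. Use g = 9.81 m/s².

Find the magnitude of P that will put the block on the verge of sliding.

N = m g − P sin α (the pull lifts the block).
At impending slip, P cos α = μ_s N = μ_s (m g − P sin α).
Solving: P (cos α + μ_s sin α) = μ_s m g → P = 0.51×51/(cos 49° + 0.51 sin 49°) = 26/1.041 = 25 N.

P ≈ 25 N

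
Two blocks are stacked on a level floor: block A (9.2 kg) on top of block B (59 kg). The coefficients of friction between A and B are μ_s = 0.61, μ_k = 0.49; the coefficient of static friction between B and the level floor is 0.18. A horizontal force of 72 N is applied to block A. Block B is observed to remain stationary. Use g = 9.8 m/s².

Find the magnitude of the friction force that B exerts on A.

f ≈ 44.2 N

The normal force B exerts on A is simply A's weight, N₁ = 90.16 N.
Maximum static friction on A from B: μ_s N₁ = 0.61×90.16 = 55 N.
Since P = 72 N > 55 N, A slides on B; the A–B friction is kinetic: f₁ = μ_k N₁ = 0.49×90.16 = 44.2 N.
By Newton's third law B feels 44.2 N forward from A. With B stationary, the floor's static friction on B balances it: f₂ = 44.2 N (well within μ_s(m_A+m_B)g = 120.3 N).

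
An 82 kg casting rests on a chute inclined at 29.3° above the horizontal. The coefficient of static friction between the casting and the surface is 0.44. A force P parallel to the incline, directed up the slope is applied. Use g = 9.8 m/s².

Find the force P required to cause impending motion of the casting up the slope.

P ≈ 702 N

At impending motion up the slope, friction acts down-slope at its limit: f = μ_s N.
P is parallel to the surface, so N = m g cos θ = 701 N.
Along the incline: P = m g sin θ + μ_s N = 393 + 0.44×701 = 702 N.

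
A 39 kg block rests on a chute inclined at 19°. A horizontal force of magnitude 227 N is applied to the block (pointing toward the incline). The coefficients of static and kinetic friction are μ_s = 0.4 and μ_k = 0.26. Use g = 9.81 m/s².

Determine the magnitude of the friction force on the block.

Resolve perpendicular to the incline: N = m g cos θ + P sin θ = 39×9.81×cos 19° + 227×sin 19° = 435.6 N.
Along the incline, the net driving force (taking up-slope positive) is P cos θ − m g sin θ = 214.6 − 124.6 = 90.07 N, so equilibrium requires friction f = -90.07 N (down-slope).
Maximum static friction: μ_s N = 0.4 × 435.6 = 174.3 N.
|f_req| = 90.07 ≤ 174.3 N → the block is in equilibrium; friction equals the required value.

f ≈ 90.1 N (down the incline)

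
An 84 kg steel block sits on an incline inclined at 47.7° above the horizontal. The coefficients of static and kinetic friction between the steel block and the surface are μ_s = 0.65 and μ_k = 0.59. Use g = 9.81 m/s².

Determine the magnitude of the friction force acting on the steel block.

f ≈ 327 N (up the incline)

Perpendicular to the surface, N = m g cos θ = 84·9.81·cos 47.7° = 554.6 N.
Along the slope the weight component is m g sin θ = 609.5 N; friction must supply exactly this, acting up-slope.
Maximum static friction available: μ_s N = 0.65 × 554.6 = 360.5 N.
|609.5| exceeds 360.5 N, so the steel block slips down-slope; friction is kinetic, f = μ_k N = 0.59×554.6 = 327 N.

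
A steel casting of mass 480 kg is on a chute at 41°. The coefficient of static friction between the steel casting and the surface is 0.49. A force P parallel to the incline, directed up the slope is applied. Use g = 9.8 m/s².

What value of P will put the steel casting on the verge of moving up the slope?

At impending motion up the slope, friction acts down-slope at its limit: f = μ_s N.
P is parallel to the surface, so N = m g cos θ = 3550 N.
Along the incline: P = m g sin θ + μ_s N = 3090 + 0.49×3550 = 4830 N.

P ≈ 4830 N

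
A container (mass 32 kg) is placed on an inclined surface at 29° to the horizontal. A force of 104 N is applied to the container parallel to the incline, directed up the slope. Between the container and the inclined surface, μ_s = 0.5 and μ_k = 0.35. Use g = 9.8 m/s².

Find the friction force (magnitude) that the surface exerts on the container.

f ≈ 48 N (up the incline)

Perpendicular to the surface, N = m g cos θ = 32·9.8·cos 29° = 274.3 N.
The friction needed for equilibrium is m g sin θ − P = 152 − 104 = 48.04 N, measured positive up-slope.
Maximum static friction available: μ_s N = 0.5 × 274.3 = 137.1 N.
Since |48.04| ≤ 137.1 N, no slip — friction simply equals what equilibrium demands.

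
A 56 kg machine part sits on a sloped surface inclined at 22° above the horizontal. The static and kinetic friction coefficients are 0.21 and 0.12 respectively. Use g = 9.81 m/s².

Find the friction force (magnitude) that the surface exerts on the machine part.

The normal reaction is N = m g cos θ = 509.4 N.
Along the slope the weight component is m g sin θ = 205.8 N; friction must supply exactly this, acting up-slope.
Maximum static friction available: μ_s N = 0.21 × 509.4 = 107 N.
|205.8| exceeds 107 N, so the machine part slips down-slope; friction is kinetic, f = μ_k N = 0.12×509.4 = 61.1 N.

f ≈ 61.1 N (up the incline)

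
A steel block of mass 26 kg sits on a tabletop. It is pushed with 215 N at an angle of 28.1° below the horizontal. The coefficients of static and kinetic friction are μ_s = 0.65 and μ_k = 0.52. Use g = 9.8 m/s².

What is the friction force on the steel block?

f ≈ 190 N

The vertical component of P adds to the normal force: N = m g + P sin α = 254.8 + 101.3 = 356.1 N.
The horizontal driving force is P cos α = 189.7 N, so equilibrium needs friction f = 189.7 N.
The static-friction limit is μ_s N = 231.4 N.
Since 189.7 N does not exceed the limit, the steel block stays at rest and f = 190 N.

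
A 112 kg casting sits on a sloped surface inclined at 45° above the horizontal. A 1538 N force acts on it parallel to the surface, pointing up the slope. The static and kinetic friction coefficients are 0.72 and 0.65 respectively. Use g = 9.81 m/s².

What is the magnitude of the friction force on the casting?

f ≈ 505 N (down the incline)

Normal force: N = m g cos θ = 112 × 9.81 × cos 45° = 776.9 N.
Parallel to the incline, ΣF = 0 gives f = m g sin θ − P = 776.9 − 1538 = -761.1 N (up-slope positive).
Static friction can supply at most μ_s N = 559.4 N.
Since |-761.1| > 559.4 N, static friction cannot hold it; the casting slides up the incline and kinetic friction applies: f = μ_k N = 0.65 × 776.9 = 505 N.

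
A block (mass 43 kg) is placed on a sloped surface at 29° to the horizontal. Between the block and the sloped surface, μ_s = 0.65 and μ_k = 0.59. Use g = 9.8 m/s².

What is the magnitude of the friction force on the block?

f ≈ 204 N (up the incline)

The normal reaction is N = m g cos θ = 368.6 N.
For equilibrium along the incline, friction must balance the weight component: f = m g sin θ = 204.3 N up the slope.
Maximum static friction available: μ_s N = 0.65 × 368.6 = 239.6 N.
Since |204.3| ≤ 239.6 N, the block remains in static equilibrium and friction takes exactly the required value.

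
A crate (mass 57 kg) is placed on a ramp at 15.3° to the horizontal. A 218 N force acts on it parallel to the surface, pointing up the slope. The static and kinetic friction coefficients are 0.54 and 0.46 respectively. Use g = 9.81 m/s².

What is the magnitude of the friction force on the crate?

The normal reaction is N = m g cos θ = 539.4 N.
For equilibrium along the incline the friction force must supply f = m g sin θ − P = 147.5 − 218 = -70.45 N (positive meaning up-slope).
Static friction can supply at most μ_s N = 291.2 N.
Since |-70.45| ≤ 291.2 N, static friction is sufficient; f equals the required value, not μ_s N.

f ≈ 70.5 N (down the incline)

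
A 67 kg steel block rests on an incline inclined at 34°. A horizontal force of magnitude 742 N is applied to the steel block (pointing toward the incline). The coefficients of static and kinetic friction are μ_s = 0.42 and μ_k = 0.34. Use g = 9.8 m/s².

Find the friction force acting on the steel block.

Resolve perpendicular to the incline: N = m g cos θ + P sin θ = 67×9.8×cos 34° + 742×sin 34° = 959.3 N.
Along the incline, the net driving force (taking up-slope positive) is P cos θ − m g sin θ = 615.1 − 367.2 = 248 N, so equilibrium requires friction f = -248 N (down-slope).
Maximum static friction: μ_s N = 0.42 × 959.3 = 402.9 N.
Since 248 N is within the 402.9 N limit, the steel block stays put and friction is exactly 248 N.

f ≈ 248 N (down the incline)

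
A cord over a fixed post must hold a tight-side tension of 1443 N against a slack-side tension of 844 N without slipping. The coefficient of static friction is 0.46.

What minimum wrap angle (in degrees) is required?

β_min ≈ 66.8°

T₂/T₁ = e^{μβ} → β = ln(T₂/T₁)/μ.
β = ln(1443/844)/0.46 = 0.5363/0.46 = 1.166 rad.
In degrees: β = 1.166 × 180/π = 66.8°.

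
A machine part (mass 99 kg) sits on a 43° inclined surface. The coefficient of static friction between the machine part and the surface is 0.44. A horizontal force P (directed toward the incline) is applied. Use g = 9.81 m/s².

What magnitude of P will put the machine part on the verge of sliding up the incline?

P ≈ 2260 N

At impending motion up the slope, friction acts down-slope at its limit: f = μ_s N.
Perpendicular to the incline: N = m g cos θ + P sin θ.
Along the incline: P cos θ = m g sin θ + μ_s N = m g sin θ + μ_s (m g cos θ + P sin θ).
Solving, P (cos θ − μ_s sin θ) = m g (sin θ + μ_s cos θ), so P = 99×9.81×(sin 43° + 0.44 cos 43°)/(cos 43° − 0.44 sin 43°) = 971×1.004/0.4313 = 2260 N.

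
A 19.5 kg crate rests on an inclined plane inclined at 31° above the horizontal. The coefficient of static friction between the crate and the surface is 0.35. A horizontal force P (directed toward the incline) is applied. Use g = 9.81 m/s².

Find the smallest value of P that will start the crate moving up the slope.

At impending motion up the slope, friction acts down-slope at its limit: f = μ_s N.
Perpendicular to the incline: N = m g cos θ + P sin θ.
Along the incline: P cos θ = m g sin θ + μ_s N = m g sin θ + μ_s (m g cos θ + P sin θ).
Solving, P (cos θ − μ_s sin θ) = m g (sin θ + μ_s cos θ), so P = 19.5×9.81×(sin 31° + 0.35 cos 31°)/(cos 31° − 0.35 sin 31°) = 191×0.815/0.6769 = 230 N.

P ≈ 230 N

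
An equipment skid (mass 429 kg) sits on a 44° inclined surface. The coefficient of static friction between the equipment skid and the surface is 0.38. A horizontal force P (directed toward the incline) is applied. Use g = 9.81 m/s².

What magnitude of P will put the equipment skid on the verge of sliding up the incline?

At impending motion up the slope, friction acts down-slope at its limit: f = μ_s N.
Perpendicular to the incline: N = m g cos θ + P sin θ.
Along the incline: P cos θ = m g sin θ + μ_s N = m g sin θ + μ_s (m g cos θ + P sin θ).
Solving, P (cos θ − μ_s sin θ) = m g (sin θ + μ_s cos θ), so P = 429×9.81×(sin 44° + 0.38 cos 44°)/(cos 44° − 0.38 sin 44°) = 4210×0.968/0.4554 = 8950 N.

P ≈ 8950 N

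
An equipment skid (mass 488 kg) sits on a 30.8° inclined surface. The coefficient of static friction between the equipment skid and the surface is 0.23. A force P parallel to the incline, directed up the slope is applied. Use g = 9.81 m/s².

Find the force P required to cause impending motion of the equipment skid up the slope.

P ≈ 3400 N

At impending motion up the slope, friction acts down-slope at its limit: f = μ_s N.
P is parallel to the surface, so N = m g cos θ = 4110 N.
Along the incline: P = m g sin θ + μ_s N = 2450 + 0.23×4110 = 3400 N.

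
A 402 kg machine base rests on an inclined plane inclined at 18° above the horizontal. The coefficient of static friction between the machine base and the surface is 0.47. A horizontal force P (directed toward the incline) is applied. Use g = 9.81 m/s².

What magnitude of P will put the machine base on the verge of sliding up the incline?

At impending motion up the slope, friction acts down-slope at its limit: f = μ_s N.
Perpendicular to the incline: N = m g cos θ + P sin θ.
Along the incline: P cos θ = m g sin θ + μ_s N = m g sin θ + μ_s (m g cos θ + P sin θ).
Solving, P (cos θ − μ_s sin θ) = m g (sin θ + μ_s cos θ), so P = 402×9.81×(sin 18° + 0.47 cos 18°)/(cos 18° − 0.47 sin 18°) = 3940×0.756/0.8058 = 3700 N.

P ≈ 3700 N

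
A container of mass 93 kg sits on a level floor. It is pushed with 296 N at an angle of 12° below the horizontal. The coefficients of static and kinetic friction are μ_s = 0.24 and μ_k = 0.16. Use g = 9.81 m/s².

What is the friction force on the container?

f ≈ 156 N

The vertical component of P adds to the normal force: N = m g + P sin α = 912.3 + 61.54 = 973.9 N.
The horizontal driving force is P cos α = 289.5 N, so equilibrium needs friction f = 289.5 N.
The static-friction limit is μ_s N = 233.7 N.
289.5 > 233.7 N → the container slides; f = μ_k N = 0.16×973.9 = 156 N.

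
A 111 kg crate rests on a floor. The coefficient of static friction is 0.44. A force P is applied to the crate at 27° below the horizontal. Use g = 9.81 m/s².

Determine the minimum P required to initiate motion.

P ≈ 693 N

N = m g + P sin α (the push presses the crate into the floor).
At impending slip, P cos α = μ_s N = μ_s (m g + P sin α).
Solving: P (cos α − μ_s sin α) = μ_s m g → P = 0.44×1090/(cos 27° − 0.44 sin 27°) = 479/0.6913 = 693 N.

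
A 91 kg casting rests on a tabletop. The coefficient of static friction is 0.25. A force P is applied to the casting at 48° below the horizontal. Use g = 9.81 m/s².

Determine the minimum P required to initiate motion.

N = m g + P sin α (the push presses the casting into the tabletop).
At impending slip, P cos α = μ_s N = μ_s (m g + P sin α).
Solving: P (cos α − μ_s sin α) = μ_s m g → P = 0.25×893/(cos 48° − 0.25 sin 48°) = 223/0.4833 = 462 N.

P ≈ 462 N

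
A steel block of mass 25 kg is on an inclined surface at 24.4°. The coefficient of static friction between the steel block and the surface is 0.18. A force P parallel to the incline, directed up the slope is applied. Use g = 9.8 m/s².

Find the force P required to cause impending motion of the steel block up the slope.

P ≈ 141 N

At impending motion up the slope, friction acts down-slope at its limit: f = μ_s N.
P is parallel to the surface, so N = m g cos θ = 223 N.
Along the incline: P = m g sin θ + μ_s N = 101 + 0.18×223 = 141 N.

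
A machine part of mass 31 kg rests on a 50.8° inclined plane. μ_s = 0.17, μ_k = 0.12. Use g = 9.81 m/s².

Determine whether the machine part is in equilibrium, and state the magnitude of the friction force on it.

N = m g cos θ = 192 N.
Down-slope weight component: m g sin θ = 236 N.
μ_s N = 32.7 N.
236 > 32.7 N, so it slides; kinetic friction f = μ_k N = 0.12×192 = 23.1 N.

f ≈ 23.1 N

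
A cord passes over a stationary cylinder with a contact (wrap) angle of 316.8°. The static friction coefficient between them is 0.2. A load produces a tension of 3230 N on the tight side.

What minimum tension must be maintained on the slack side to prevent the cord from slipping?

Capstan equation at impending slip: T_tight/T_slack = e^{μβ}.
β = 316.8° = 5.529 rad; e^{μβ} = e^{0.2×5.529} = 3.022.
T_slack = T_tight / e^{μβ} = 3230 / 3.022 = 1070 N.

T_min ≈ 1070 N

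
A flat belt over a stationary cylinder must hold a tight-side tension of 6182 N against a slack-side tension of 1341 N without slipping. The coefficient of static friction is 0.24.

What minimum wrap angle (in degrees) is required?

T₂/T₁ = e^{μβ} → β = ln(T₂/T₁)/μ.
β = ln(6182/1341)/0.24 = 1.528/0.24 = 6.368 rad.
In degrees: β = 6.368 × 180/π = 365°.

β_min ≈ 365°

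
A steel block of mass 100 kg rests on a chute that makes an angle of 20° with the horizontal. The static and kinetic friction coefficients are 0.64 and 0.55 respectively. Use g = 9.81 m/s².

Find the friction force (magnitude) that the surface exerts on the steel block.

f ≈ 336 N (up the incline)

Perpendicular to the surface, N = m g cos θ = 100·9.81·cos 20° = 921.8 N.
For equilibrium along the incline, friction must balance the weight component: f = m g sin θ = 335.5 N up the slope.
Static friction can supply at most μ_s N = 590 N.
Since |335.5| ≤ 590 N, static friction is sufficient; f equals the required value, not μ_s N.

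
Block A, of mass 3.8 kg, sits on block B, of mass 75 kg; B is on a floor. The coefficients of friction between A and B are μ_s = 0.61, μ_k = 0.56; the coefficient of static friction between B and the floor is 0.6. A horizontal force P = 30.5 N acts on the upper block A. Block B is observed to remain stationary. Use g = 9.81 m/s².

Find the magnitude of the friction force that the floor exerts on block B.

f ≈ 20.9 N

Normal force at the A–B interface: N₁ = m_A g = 37.28 N.
Maximum static friction on A from B: μ_s N₁ = 0.61×37.28 = 22.74 N.
Since P = 30.5 N > 22.74 N, A slides on B; the A–B friction is kinetic: f₁ = μ_k N₁ = 0.56×37.28 = 20.9 N.
B experiences an equal 20.9 N forward from A (third law). B is in equilibrium, so the floor supplies f₂ = 20.9 N of static friction (limit μ_s(m_A+m_B)g = 463.8 N, not exceeded).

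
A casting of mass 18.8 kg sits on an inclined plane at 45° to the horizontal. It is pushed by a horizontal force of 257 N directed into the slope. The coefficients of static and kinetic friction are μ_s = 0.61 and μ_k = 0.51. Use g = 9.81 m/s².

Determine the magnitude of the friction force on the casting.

The horizontal push has a component P sin θ into the surface, so N = m g cos θ + P sin θ = 130.4 + 181.7 = 312.1 N.
Parallel to the incline: P cos θ − m g sin θ = 181.7 − 130.4 = 51.32 N; the friction needed to balance this is 51.32 N acting down the slope.
The limit of static friction is μ_s N = 190.4 N.
Since 51.32 N is within the 190.4 N limit, the casting stays put and friction is exactly 51.3 N.

f ≈ 51.3 N (down the incline)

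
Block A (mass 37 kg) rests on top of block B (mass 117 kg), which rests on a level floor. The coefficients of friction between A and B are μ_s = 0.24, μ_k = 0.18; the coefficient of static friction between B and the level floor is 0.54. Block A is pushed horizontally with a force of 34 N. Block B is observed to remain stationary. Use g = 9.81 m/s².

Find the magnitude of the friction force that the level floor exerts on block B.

Between the blocks, N₁ = m_A g = 363 N.
Maximum static friction on A from B: μ_s N₁ = 0.24×363 = 87.11 N.
P = 34 N is within that limit, so A and B move together (both at rest); the A–B friction is simply f₁ = P = 34 N.
By Newton's third law B feels 34 N forward from A. With B stationary, the floor's static friction on B balances it: f₂ = 34 N (well within μ_s(m_A+m_B)g = 815.8 N).

f ≈ 34 N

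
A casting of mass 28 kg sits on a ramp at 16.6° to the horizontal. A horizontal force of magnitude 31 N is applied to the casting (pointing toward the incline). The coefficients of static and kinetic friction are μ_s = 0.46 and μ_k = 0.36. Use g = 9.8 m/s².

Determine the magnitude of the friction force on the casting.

Normal direction: N = m g cos θ + P sin θ = 271.8 N.
Along the incline, the net driving force (taking up-slope positive) is P cos θ − m g sin θ = 29.71 − 78.39 = -48.68 N, so equilibrium requires friction f = 48.68 N (up-slope).
The limit of static friction is μ_s N = 125 N.
|f_req| = 48.68 ≤ 125 N → the casting is in equilibrium; friction equals the required value.

f ≈ 48.7 N (up the incline)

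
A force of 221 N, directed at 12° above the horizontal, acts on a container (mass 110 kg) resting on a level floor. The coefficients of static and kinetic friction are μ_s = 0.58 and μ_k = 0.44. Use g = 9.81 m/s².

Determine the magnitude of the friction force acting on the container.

The vertical component of P reduces the normal force: N = m g − P sin α = 1079 − 45.95 = 1033 N.
Horizontally, friction must balance P cos α = 216.2 N.
μ_s N = 0.58 × 1033 = 599.2 N.
Since 216.2 N does not exceed the limit, the container stays at rest and f = 216 N.

f ≈ 216 N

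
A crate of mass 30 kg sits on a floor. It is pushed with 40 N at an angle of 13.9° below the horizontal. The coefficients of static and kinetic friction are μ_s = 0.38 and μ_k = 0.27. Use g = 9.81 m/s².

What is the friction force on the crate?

f ≈ 38.8 N

The vertical component of P adds to the normal force: N = m g + P sin α = 294.3 + 9.609 = 303.9 N.
Horizontally, friction must balance P cos α = 38.83 N.
The static-friction limit is μ_s N = 115.5 N.
38.83 ≤ 115.5 N → static; friction equals the required 38.8 N.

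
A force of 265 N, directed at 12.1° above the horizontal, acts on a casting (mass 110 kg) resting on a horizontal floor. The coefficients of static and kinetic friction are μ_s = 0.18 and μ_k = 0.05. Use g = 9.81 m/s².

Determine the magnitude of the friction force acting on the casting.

Vertical equilibrium gives N = m g − P sin α = 1024 N.
For equilibrium, f = P cos α = 265×cos 12.1° = 259.1 N.
μ_s N = 0.18 × 1024 = 184.2 N.
The required friction exceeds μ_s N, so the casting moves and f = μ_k N = 51.2 N.

f ≈ 51.2 N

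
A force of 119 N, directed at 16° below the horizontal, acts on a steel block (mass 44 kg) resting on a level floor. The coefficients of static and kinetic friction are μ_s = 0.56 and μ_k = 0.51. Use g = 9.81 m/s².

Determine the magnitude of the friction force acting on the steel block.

Vertical equilibrium gives N = m g + P sin α = 464.4 N.
For equilibrium, f = P cos α = 119×cos 16° = 114.4 N.
μ_s N = 0.56 × 464.4 = 260.1 N.
Since 114.4 N does not exceed the limit, the steel block stays at rest and f = 114 N.

f ≈ 114 N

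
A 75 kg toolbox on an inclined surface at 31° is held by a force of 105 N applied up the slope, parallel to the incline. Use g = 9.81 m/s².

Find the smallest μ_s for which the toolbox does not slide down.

N = m g cos θ = 630.7 N.
Friction must make up the shortfall along the incline: f = m g sin θ − P = 378.9 − 105 = 273.9 N.
At the threshold f = μ_s N, so μ_s,min = 273.9/630.7 = 0.434.

μ_s,min ≈ 0.434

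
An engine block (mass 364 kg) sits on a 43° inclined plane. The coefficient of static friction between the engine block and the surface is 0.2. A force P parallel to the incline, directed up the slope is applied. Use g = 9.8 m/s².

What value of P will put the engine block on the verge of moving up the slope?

At impending motion up the slope, friction acts down-slope at its limit: f = μ_s N.
P is parallel to the surface, so N = m g cos θ = 2610 N.
Along the incline: P = m g sin θ + μ_s N = 2430 + 0.2×2610 = 2950 N.

P ≈ 2950 N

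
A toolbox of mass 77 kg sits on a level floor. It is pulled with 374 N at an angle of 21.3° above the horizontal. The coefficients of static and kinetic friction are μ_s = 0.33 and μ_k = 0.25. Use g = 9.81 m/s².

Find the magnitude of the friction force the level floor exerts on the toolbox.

Vertical equilibrium gives N = m g − P sin α = 619.5 N.
For equilibrium, f = P cos α = 374×cos 21.3° = 348.5 N.
μ_s N = 0.33 × 619.5 = 204.4 N.
348.5 > 204.4 N → the toolbox slides; f = μ_k N = 0.25×619.5 = 155 N.

f ≈ 155 N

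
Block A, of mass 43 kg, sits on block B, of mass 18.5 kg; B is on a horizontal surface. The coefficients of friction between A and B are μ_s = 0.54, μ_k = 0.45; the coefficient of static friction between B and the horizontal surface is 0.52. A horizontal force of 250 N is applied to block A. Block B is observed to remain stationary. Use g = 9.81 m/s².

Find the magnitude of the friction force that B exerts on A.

f ≈ 190 N

Between the blocks, N₁ = m_A g = 421.8 N.
So the A–B interface can sustain at most μ_s N₁ = 227.8 N of static friction.
P = 250 N exceeds that limit, so A slips over B and the interface friction becomes kinetic: f₁ = μ_k N₁ = 0.45×421.8 = 190 N.
B experiences an equal 190 N forward from A (third law). B is in equilibrium, so the floor supplies f₂ = 190 N of static friction (limit μ_s(m_A+m_B)g = 313.7 N, not exceeded).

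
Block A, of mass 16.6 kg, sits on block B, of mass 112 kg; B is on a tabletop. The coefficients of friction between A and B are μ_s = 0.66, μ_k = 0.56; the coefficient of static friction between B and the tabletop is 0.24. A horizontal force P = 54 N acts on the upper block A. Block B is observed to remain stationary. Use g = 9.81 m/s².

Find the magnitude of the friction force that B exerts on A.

f ≈ 54 N

The normal force B exerts on A is simply A's weight, N₁ = 162.8 N.
So the A–B interface can sustain at most μ_s N₁ = 107.5 N of static friction.
P = 54 N is within that limit, so A and B move together (both at rest); the A–B friction is simply f₁ = P = 54 N.
By Newton's third law B feels 54 N forward from A. With B stationary, the floor's static friction on B balances it: f₂ = 54 N (well within μ_s(m_A+m_B)g = 302.8 N).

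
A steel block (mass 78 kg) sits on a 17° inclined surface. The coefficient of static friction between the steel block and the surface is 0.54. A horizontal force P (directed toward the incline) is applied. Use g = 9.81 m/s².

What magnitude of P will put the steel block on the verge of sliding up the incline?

P ≈ 775 N

At impending motion up the slope, friction acts down-slope at its limit: f = μ_s N.
Perpendicular to the incline: N = m g cos θ + P sin θ.
Along the incline: P cos θ = m g sin θ + μ_s N = m g sin θ + μ_s (m g cos θ + P sin θ).
Solving, P (cos θ − μ_s sin θ) = m g (sin θ + μ_s cos θ), so P = 78×9.81×(sin 17° + 0.54 cos 17°)/(cos 17° − 0.54 sin 17°) = 765×0.8088/0.7984 = 775 N.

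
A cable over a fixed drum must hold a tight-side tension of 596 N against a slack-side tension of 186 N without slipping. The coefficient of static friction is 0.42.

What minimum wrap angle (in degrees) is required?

T₂/T₁ = e^{μβ} → β = ln(T₂/T₁)/μ.
β = ln(596/186)/0.42 = 1.164/0.42 = 2.773 rad.
In degrees: β = 2.773 × 180/π = 159°.

β_min ≈ 159°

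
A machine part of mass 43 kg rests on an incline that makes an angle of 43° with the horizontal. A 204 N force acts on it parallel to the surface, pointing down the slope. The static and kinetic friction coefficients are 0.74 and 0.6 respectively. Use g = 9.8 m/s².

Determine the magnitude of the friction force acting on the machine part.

Normal force: N = m g cos θ = 43 × 9.8 × cos 43° = 308.2 N.
For equilibrium along the incline the friction force must supply f = m g sin θ + P = 287.4 + 204 = 491.4 N (positive meaning up-slope).
The static-friction ceiling is μ_s N = 0.74 × 308.2 = 228.1 N.
|491.4| exceeds 228.1 N, so the machine part slips down-slope; friction is kinetic, f = μ_k N = 0.6×308.2 = 185 N.

f ≈ 185 N (up the incline)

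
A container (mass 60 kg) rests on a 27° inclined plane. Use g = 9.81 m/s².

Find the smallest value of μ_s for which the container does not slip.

μ_s,min ≈ 0.51

At the slip threshold m g sin θ = μ_s m g cos θ, so μ_s,min = tan θ.
μ_s,min = tan 27° = 0.51.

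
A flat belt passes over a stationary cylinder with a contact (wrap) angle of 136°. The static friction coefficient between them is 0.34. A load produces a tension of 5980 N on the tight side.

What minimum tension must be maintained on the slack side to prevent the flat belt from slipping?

T_min ≈ 2670 N

Capstan equation at impending slip: T_tight/T_slack = e^{μβ}.
β = 136° = 2.374 rad; e^{μβ} = e^{0.34×2.374} = 2.241.
T_slack = T_tight / e^{μβ} = 5980 / 2.241 = 2670 N.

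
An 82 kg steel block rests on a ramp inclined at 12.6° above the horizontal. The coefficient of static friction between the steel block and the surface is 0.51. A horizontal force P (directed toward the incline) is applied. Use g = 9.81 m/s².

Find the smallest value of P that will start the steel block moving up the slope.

At impending motion up the slope, friction acts down-slope at its limit: f = μ_s N.
Perpendicular to the incline: N = m g cos θ + P sin θ.
Along the incline: P cos θ = m g sin θ + μ_s N = m g sin θ + μ_s (m g cos θ + P sin θ).
Solving, P (cos θ − μ_s sin θ) = m g (sin θ + μ_s cos θ), so P = 82×9.81×(sin 12.6° + 0.51 cos 12.6°)/(cos 12.6° − 0.51 sin 12.6°) = 804×0.7159/0.8647 = 666 N.

P ≈ 666 N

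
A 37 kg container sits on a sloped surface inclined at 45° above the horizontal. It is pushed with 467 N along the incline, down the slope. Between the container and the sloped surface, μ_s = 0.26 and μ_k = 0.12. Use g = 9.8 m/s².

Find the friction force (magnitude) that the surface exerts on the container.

Perpendicular to the surface, N = m g cos θ = 37·9.8·cos 45° = 256.4 N.
The friction needed for equilibrium is m g sin θ + P = 256.4 + 467 = 723.4 N, measured positive up-slope.
Maximum static friction available: μ_s N = 0.26 × 256.4 = 66.66 N.
|723.4| exceeds 66.66 N, so the container slips down-slope; friction is kinetic, f = μ_k N = 0.12×256.4 = 30.8 N.

f ≈ 30.8 N (up the incline)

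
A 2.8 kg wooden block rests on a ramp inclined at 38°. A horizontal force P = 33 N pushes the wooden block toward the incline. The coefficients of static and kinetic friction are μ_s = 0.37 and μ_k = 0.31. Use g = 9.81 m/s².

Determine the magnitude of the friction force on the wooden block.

f ≈ 9.09 N (down the incline)

Normal direction: N = m g cos θ + P sin θ = 41.96 N.
Parallel to the incline: P cos θ − m g sin θ = 26 − 16.91 = 9.093 N; the friction needed to balance this is 9.093 N acting down the slope.
The limit of static friction is μ_s N = 15.53 N.
Since 9.093 N is within the 15.53 N limit, the wooden block stays put and friction is exactly 9.09 N.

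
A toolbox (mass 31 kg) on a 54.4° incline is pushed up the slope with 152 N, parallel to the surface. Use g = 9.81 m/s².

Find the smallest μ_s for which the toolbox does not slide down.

μ_s,min ≈ 0.538

N = m g cos θ = 177 N.
Friction must make up the shortfall along the incline: f = m g sin θ − P = 247.3 − 152 = 95.27 N.
At the threshold f = μ_s N, so μ_s,min = 95.27/177 = 0.538.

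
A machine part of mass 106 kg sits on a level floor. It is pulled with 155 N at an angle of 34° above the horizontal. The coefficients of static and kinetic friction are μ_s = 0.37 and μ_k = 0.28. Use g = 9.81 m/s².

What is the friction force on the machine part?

Vertical equilibrium gives N = m g − P sin α = 953.2 N.
For equilibrium, f = P cos α = 155×cos 34° = 128.5 N.
The static-friction limit is μ_s N = 352.7 N.
Since 128.5 N does not exceed the limit, the machine part stays at rest and f = 129 N.

f ≈ 129 N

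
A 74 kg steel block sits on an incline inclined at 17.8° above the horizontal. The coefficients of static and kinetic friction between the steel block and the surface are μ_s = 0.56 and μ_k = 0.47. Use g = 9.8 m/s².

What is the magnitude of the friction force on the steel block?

Normal force: N = m g cos θ = 74 × 9.8 × cos 17.8° = 690.5 N.
Along the slope the weight component is m g sin θ = 221.7 N; friction must supply exactly this, acting up-slope.
Maximum static friction available: μ_s N = 0.56 × 690.5 = 386.7 N.
Since |221.7| ≤ 386.7 N, the steel block remains in static equilibrium and friction takes exactly the required value.

f ≈ 222 N (up the incline)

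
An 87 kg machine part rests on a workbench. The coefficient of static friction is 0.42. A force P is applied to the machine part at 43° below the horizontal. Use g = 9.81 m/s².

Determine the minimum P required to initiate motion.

P ≈ 806 N

N = m g + P sin α (the push presses the machine part into the workbench).
At impending slip, P cos α = μ_s N = μ_s (m g + P sin α).
Solving: P (cos α − μ_s sin α) = μ_s m g → P = 0.42×853/(cos 43° − 0.42 sin 43°) = 358/0.4449 = 806 N.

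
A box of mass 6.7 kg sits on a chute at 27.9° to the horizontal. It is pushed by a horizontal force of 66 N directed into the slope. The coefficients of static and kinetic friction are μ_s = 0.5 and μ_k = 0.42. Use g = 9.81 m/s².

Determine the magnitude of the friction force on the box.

f ≈ 27.6 N (down the incline)

Resolve perpendicular to the incline: N = m g cos θ + P sin θ = 6.7×9.81×cos 27.9° + 66×sin 27.9° = 88.97 N.
Along the incline, the net driving force (taking up-slope positive) is P cos θ − m g sin θ = 58.33 − 30.76 = 27.57 N, so equilibrium requires friction f = -27.57 N (down-slope).
The limit of static friction is μ_s N = 44.49 N.
Since 27.57 N is within the 44.49 N limit, the box stays put and friction is exactly 27.6 N.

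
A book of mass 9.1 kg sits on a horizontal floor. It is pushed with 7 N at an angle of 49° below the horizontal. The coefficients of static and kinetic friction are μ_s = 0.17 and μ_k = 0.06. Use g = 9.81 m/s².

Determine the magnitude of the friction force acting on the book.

The vertical component of P adds to the normal force: N = m g + P sin α = 89.27 + 5.283 = 94.55 N.
Horizontally, friction must balance P cos α = 4.592 N.
μ_s N = 0.17 × 94.55 = 16.07 N.
Since 4.592 N does not exceed the limit, the book stays at rest and f = 4.59 N.

f ≈ 4.59 N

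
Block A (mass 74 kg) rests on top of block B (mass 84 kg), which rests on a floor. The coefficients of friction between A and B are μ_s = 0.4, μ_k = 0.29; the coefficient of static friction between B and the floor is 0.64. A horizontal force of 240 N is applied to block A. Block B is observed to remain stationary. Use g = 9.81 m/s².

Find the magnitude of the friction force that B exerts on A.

Normal force at the A–B interface: N₁ = m_A g = 725.9 N.
Maximum static friction on A from B: μ_s N₁ = 0.4×725.9 = 290.4 N.
P = 240 N is within that limit, so A and B move together (both at rest); the A–B friction is simply f₁ = P = 240 N.
B experiences an equal 240 N forward from A (third law). B is in equilibrium, so the floor supplies f₂ = 240 N of static friction (limit μ_s(m_A+m_B)g = 992 N, not exceeded).

f ≈ 240 N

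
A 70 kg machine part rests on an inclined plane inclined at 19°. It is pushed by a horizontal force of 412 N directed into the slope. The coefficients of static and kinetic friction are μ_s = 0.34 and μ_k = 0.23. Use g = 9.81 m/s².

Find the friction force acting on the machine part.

Resolve perpendicular to the incline: N = m g cos θ + P sin θ = 70×9.81×cos 19° + 412×sin 19° = 783.4 N.
Along the incline, the net driving force (taking up-slope positive) is P cos θ − m g sin θ = 389.6 − 223.6 = 166 N, so equilibrium requires friction f = -166 N (down-slope).
Maximum static friction: μ_s N = 0.34 × 783.4 = 266.4 N.
Since 166 N is within the 266.4 N limit, the machine part stays put and friction is exactly 166 N.

f ≈ 166 N (down the incline)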